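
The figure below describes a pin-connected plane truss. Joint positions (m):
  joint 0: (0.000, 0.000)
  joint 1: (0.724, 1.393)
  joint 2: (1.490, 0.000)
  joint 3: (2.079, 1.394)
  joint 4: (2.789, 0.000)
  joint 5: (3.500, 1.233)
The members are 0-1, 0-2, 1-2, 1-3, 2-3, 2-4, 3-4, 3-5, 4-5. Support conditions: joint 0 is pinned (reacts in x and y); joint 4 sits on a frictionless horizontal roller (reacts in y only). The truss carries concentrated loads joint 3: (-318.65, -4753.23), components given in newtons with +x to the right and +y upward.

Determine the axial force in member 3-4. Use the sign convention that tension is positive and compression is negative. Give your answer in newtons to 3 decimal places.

-3797.561

N=6 nodes, M=9 members, R=3 reactions → 2N=12, M+R=12
member 0 (0-1): L=1.5699, (cx,cy)=(0.4612,0.8873)
member 1 (0-2): L=1.4900, (cx,cy)=(1.0000,0.0000)
member 2 (1-2): L=1.5897, (cx,cy)=(0.4818,-0.8763)
member 3 (1-3): L=1.3550, (cx,cy)=(1.0000,0.0007)
member 4 (2-3): L=1.5133, (cx,cy)=(0.3892,0.9211)
member 5 (2-4): L=1.2990, (cx,cy)=(1.0000,0.0000)
member 6 (3-4): L=1.5644, (cx,cy)=(0.4538,-0.8911)
member 7 (3-5): L=1.4301, (cx,cy)=(0.9936,-0.1126)
member 8 (4-5): L=1.4233, (cx,cy)=(0.4995,0.8663)
solve A·x = −loads:
  F[0-1] = -1543.2080 N (compression)
  F[0-2] = +393.0347 N (tension)
  F[1-2] = +1561.4442 N (tension)
  F[1-3] = -1464.0612 N (compression)
  F[2-3] = -1485.3445 N (compression)
  F[2-4] = +1723.5200 N (tension)
  F[3-4] = -3797.5611 N (compression)
  F[3-5] = +0.0000 N (tension)
  F[4-5] = -0.0000 N (compression)
  Rx@0 = +318.6500 N
  Ry@0 = +1369.3049 N
  Ry@4 = +3383.9251 N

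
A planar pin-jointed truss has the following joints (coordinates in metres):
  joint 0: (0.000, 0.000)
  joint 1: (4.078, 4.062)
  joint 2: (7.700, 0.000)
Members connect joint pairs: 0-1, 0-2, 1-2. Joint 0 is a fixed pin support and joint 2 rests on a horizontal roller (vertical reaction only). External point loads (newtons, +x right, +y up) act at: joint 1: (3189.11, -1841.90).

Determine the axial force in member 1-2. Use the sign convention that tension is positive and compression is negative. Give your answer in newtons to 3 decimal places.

-3561.012

N=3 nodes, M=3 members, R=3 reactions → 2N=6, M+R=6
member 0 (0-1): L=5.7559, (cx,cy)=(0.7085,0.7057)
member 1 (0-2): L=7.7000, (cx,cy)=(1.0000,0.0000)
member 2 (1-2): L=5.4423, (cx,cy)=(0.6655,-0.7464)
solve A·x = −loads:
  F[0-1] = +1156.2002 N (tension)
  F[0-2] = +2369.9476 N (tension)
  F[1-2] = -3561.0125 N (compression)
  Rx@0 = -3189.1100 N
  Ry@0 = -815.9484 N
  Ry@2 = +2657.8484 N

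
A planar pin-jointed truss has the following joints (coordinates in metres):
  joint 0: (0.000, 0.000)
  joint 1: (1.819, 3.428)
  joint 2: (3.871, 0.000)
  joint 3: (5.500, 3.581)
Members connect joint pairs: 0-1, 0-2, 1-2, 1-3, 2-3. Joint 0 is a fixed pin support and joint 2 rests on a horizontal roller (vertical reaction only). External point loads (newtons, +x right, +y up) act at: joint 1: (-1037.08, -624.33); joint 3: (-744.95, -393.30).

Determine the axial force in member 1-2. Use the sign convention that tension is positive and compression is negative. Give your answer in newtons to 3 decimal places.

N=4 nodes, M=5 members, R=3 reactions → 2N=8, M+R=8
member 0 (0-1): L=3.8807, (cx,cy)=(0.4687,0.8833)
member 1 (0-2): L=3.8710, (cx,cy)=(1.0000,0.0000)
member 2 (1-2): L=3.9952, (cx,cy)=(0.5136,-0.8580)
member 3 (1-3): L=3.6842, (cx,cy)=(0.9991,0.0415)
member 4 (2-3): L=3.9341, (cx,cy)=(0.4141,0.9102)
solve A·x = −loads:
  F[0-1] = -2007.1293 N (compression)
  F[0-2] = -841.2321 N (compression)
  F[1-2] = +1310.7721 N (tension)
  F[1-3] = -577.4445 N (compression)
  F[2-3] = -405.7364 N (compression)
  Rx@0 = +1782.0300 N
  Ry@0 = +1772.9826 N
  Ry@2 = -755.3526 N

1310.772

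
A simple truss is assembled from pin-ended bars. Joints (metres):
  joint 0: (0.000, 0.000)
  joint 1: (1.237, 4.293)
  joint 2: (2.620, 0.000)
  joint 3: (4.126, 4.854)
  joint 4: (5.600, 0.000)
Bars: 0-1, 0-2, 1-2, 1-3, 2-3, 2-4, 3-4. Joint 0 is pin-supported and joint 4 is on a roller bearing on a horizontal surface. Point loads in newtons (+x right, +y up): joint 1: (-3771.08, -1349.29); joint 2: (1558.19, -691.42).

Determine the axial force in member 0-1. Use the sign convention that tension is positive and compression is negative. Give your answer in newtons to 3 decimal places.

N=5 nodes, M=7 members, R=3 reactions → 2N=10, M+R=10
member 0 (0-1): L=4.4677, (cx,cy)=(0.2769,0.9609)
member 1 (0-2): L=2.6200, (cx,cy)=(1.0000,0.0000)
member 2 (1-2): L=4.5103, (cx,cy)=(0.3066,-0.9518)
member 3 (1-3): L=2.9430, (cx,cy)=(0.9817,0.1906)
member 4 (2-3): L=5.0823, (cx,cy)=(0.2963,0.9551)
member 5 (2-4): L=2.9800, (cx,cy)=(1.0000,0.0000)
member 6 (3-4): L=5.0729, (cx,cy)=(0.2906,-0.9569)
solve A·x = −loads:
  F[0-1] = -4485.4724 N (compression)
  F[0-2] = -970.9591 N (compression)
  F[1-2] = +3413.1334 N (tension)
  F[1-3] = +1510.2616 N (tension)
  F[2-3] = -2677.5512 N (compression)
  F[2-4] = -689.1428 N (compression)
  F[3-4] = +2371.7306 N (tension)
  Rx@0 = +2212.8900 N
  Ry@0 = +4310.1126 N
  Ry@4 = -2269.4026 N

-4485.472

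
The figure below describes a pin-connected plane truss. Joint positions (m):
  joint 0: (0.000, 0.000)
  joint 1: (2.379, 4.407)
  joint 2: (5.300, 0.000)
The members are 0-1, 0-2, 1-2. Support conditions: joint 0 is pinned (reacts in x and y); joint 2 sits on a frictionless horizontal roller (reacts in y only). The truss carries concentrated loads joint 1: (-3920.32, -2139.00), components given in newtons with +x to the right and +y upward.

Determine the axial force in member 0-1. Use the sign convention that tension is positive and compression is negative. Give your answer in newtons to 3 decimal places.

-5044.095

N=3 nodes, M=3 members, R=3 reactions → 2N=6, M+R=6
member 0 (0-1): L=5.0081, (cx,cy)=(0.4750,0.8800)
member 1 (0-2): L=5.3000, (cx,cy)=(1.0000,0.0000)
member 2 (1-2): L=5.2871, (cx,cy)=(0.5525,-0.8335)
solve A·x = −loads:
  F[0-1] = -5044.0947 N (compression)
  F[0-2] = -1524.2321 N (compression)
  F[1-2] = +2758.9300 N (tension)
  Rx@0 = +3920.3200 N
  Ry@0 = +4438.6546 N
  Ry@2 = -2299.6546 N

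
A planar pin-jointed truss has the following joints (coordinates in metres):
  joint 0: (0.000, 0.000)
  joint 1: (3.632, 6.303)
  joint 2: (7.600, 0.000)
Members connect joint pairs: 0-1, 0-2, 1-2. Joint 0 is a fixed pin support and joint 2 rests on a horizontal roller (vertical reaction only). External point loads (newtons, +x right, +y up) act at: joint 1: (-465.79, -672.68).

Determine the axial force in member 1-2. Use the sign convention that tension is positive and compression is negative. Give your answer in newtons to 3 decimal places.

76.606

N=3 nodes, M=3 members, R=3 reactions → 2N=6, M+R=6
member 0 (0-1): L=7.2746, (cx,cy)=(0.4993,0.8664)
member 1 (0-2): L=7.6000, (cx,cy)=(1.0000,0.0000)
member 2 (1-2): L=7.4480, (cx,cy)=(0.5328,-0.8463)
solve A·x = −loads:
  F[0-1] = -851.1906 N (compression)
  F[0-2] = -40.8126 N (compression)
  F[1-2] = +76.6059 N (tension)
  Rx@0 = +465.7900 N
  Ry@0 = +737.5090 N
  Ry@2 = -64.8290 N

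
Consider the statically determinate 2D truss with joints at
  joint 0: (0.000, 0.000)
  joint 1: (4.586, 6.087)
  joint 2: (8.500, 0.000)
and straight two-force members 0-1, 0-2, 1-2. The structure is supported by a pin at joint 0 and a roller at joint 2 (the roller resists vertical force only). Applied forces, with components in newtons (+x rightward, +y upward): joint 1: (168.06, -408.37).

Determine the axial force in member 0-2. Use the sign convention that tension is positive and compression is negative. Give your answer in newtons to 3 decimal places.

219.059

N=3 nodes, M=3 members, R=3 reactions → 2N=6, M+R=6
member 0 (0-1): L=7.6212, (cx,cy)=(0.6017,0.7987)
member 1 (0-2): L=8.5000, (cx,cy)=(1.0000,0.0000)
member 2 (1-2): L=7.2368, (cx,cy)=(0.5408,-0.8411)
solve A·x = −loads:
  F[0-1] = -84.7532 N (compression)
  F[0-2] = +219.0595 N (tension)
  F[1-2] = -405.0294 N (compression)
  Rx@0 = -168.0600 N
  Ry@0 = +67.6916 N
  Ry@2 = +340.6784 N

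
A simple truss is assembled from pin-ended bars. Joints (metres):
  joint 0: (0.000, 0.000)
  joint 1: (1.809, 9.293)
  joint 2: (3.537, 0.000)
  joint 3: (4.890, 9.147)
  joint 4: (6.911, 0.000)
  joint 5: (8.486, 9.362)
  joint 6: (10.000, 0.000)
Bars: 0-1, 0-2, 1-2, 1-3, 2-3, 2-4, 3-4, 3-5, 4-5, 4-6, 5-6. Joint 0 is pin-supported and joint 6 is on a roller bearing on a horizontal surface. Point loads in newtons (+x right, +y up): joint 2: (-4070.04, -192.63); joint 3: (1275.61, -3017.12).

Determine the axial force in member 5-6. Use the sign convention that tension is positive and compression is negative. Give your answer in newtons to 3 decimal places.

N=7 nodes, M=11 members, R=3 reactions → 2N=14, M+R=14
member 0 (0-1): L=9.4674, (cx,cy)=(0.1911,0.9816)
member 1 (0-2): L=3.5370, (cx,cy)=(1.0000,0.0000)
member 2 (1-2): L=9.4523, (cx,cy)=(0.1828,-0.9831)
member 3 (1-3): L=3.0845, (cx,cy)=(0.9989,-0.0473)
member 4 (2-3): L=9.2465, (cx,cy)=(0.1463,0.9892)
member 5 (2-4): L=3.3740, (cx,cy)=(1.0000,0.0000)
member 6 (3-4): L=9.3676, (cx,cy)=(0.2157,-0.9765)
member 7 (3-5): L=3.6024, (cx,cy)=(0.9982,0.0597)
member 8 (4-5): L=9.4936, (cx,cy)=(0.1659,0.9861)
member 9 (4-6): L=3.0890, (cx,cy)=(1.0000,0.0000)
member 10 (5-6): L=9.4836, (cx,cy)=(0.1596,-0.9872)
solve A·x = −loads:
  F[0-1] = -508.8195 N (compression)
  F[0-2] = -2697.2068 N (compression)
  F[1-2] = +517.2495 N (tension)
  F[1-3] = -191.9982 N (compression)
  F[2-3] = -319.3399 N (compression)
  F[2-4] = +1514.1205 N (tension)
  F[3-4] = -2830.9852 N (compression)
  F[3-5] = -904.9671 N (compression)
  F[4-5] = +2803.1612 N (tension)
  F[4-6] = +438.3040 N (tension)
  F[5-6] = -2745.5174 N (compression)
  Rx@0 = +2794.4300 N
  Ry@0 = +499.4446 N
  Ry@6 = +2710.3054 N

-2745.517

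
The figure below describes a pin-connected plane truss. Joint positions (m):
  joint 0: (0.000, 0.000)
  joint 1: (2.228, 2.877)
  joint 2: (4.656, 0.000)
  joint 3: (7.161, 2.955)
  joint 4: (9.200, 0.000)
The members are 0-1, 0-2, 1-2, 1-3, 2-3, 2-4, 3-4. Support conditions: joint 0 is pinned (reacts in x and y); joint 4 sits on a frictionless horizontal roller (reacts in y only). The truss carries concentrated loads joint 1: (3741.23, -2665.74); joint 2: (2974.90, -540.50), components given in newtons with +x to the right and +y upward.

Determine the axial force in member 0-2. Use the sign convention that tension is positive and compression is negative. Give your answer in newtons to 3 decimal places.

N=5 nodes, M=7 members, R=3 reactions → 2N=10, M+R=10
member 0 (0-1): L=3.6388, (cx,cy)=(0.6123,0.7906)
member 1 (0-2): L=4.6560, (cx,cy)=(1.0000,0.0000)
member 2 (1-2): L=3.7646, (cx,cy)=(0.6450,-0.7642)
member 3 (1-3): L=4.9336, (cx,cy)=(0.9999,0.0158)
member 4 (2-3): L=3.8739, (cx,cy)=(0.6466,0.7628)
member 5 (2-4): L=4.5440, (cx,cy)=(1.0000,0.0000)
member 6 (3-4): L=3.5902, (cx,cy)=(0.5679,-0.8231)
solve A·x = −loads:
  F[0-1] = -1413.0105 N (compression)
  F[0-2] = +7581.2938 N (tension)
  F[1-2] = -2093.6913 N (compression)
  F[1-3] = -3256.4675 N (compression)
  F[2-3] = +2806.1734 N (tension)
  F[2-4] = +1441.4870 N (tension)
  F[3-4] = -2538.1210 N (compression)
  Rx@0 = -6716.1300 N
  Ry@0 = +1117.1796 N
  Ry@4 = +2089.0604 N

7581.294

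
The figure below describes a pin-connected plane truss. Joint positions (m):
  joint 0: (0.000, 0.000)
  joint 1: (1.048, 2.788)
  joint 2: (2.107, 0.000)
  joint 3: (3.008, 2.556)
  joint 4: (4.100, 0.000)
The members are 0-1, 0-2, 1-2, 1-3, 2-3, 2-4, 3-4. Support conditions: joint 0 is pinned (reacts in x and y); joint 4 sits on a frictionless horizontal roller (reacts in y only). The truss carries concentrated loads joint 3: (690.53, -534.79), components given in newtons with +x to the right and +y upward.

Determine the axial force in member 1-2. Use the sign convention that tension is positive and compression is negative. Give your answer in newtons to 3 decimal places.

-336.991

N=5 nodes, M=7 members, R=3 reactions → 2N=10, M+R=10
member 0 (0-1): L=2.9785, (cx,cy)=(0.3519,0.9361)
member 1 (0-2): L=2.1070, (cx,cy)=(1.0000,0.0000)
member 2 (1-2): L=2.9824, (cx,cy)=(0.3551,-0.9348)
member 3 (1-3): L=1.9737, (cx,cy)=(0.9931,-0.1175)
member 4 (2-3): L=2.7102, (cx,cy)=(0.3325,0.9431)
member 5 (2-4): L=1.9930, (cx,cy)=(1.0000,0.0000)
member 6 (3-4): L=2.7795, (cx,cy)=(0.3929,-0.9196)
solve A·x = −loads:
  F[0-1] = +307.7281 N (tension)
  F[0-2] = +582.2530 N (tension)
  F[1-2] = -336.9911 N (compression)
  F[1-3] = +229.5300 N (tension)
  F[2-3] = +334.0300 N (tension)
  F[2-4] = +351.5419 N (tension)
  F[3-4] = -894.7888 N (compression)
  Rx@0 = -690.5300 N
  Ry@0 = -288.0498 N
  Ry@4 = +822.8398 N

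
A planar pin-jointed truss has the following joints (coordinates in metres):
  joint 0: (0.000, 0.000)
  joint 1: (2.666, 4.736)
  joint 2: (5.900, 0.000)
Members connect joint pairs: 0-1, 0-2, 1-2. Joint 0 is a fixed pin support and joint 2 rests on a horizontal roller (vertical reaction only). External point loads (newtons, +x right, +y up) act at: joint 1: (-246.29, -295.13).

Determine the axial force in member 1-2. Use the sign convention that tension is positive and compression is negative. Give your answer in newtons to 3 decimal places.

N=3 nodes, M=3 members, R=3 reactions → 2N=6, M+R=6
member 0 (0-1): L=5.4348, (cx,cy)=(0.4905,0.8714)
member 1 (0-2): L=5.9000, (cx,cy)=(1.0000,0.0000)
member 2 (1-2): L=5.7348, (cx,cy)=(0.5639,-0.8258)
solve A·x = −loads:
  F[0-1] = -412.5128 N (compression)
  F[0-2] = -43.9357 N (compression)
  F[1-2] = +77.9110 N (tension)
  Rx@0 = +246.2900 N
  Ry@0 = +359.4712 N
  Ry@2 = -64.3412 N

77.911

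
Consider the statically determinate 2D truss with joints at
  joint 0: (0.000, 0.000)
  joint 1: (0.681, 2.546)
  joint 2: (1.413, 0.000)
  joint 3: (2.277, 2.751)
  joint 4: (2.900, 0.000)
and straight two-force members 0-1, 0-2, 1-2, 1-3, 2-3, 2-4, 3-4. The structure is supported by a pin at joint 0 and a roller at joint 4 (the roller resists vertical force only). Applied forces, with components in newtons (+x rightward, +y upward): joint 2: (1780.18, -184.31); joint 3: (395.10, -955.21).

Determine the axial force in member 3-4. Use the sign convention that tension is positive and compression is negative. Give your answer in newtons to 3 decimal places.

-1245.365

N=5 nodes, M=7 members, R=3 reactions → 2N=10, M+R=10
member 0 (0-1): L=2.6355, (cx,cy)=(0.2584,0.9660)
member 1 (0-2): L=1.4130, (cx,cy)=(1.0000,0.0000)
member 2 (1-2): L=2.6491, (cx,cy)=(0.2763,-0.9611)
member 3 (1-3): L=1.6091, (cx,cy)=(0.9919,0.1274)
member 4 (2-3): L=2.8835, (cx,cy)=(0.2996,0.9541)
member 5 (2-4): L=1.4870, (cx,cy)=(1.0000,0.0000)
member 6 (3-4): L=2.8207, (cx,cy)=(0.2209,-0.9753)
solve A·x = −loads:
  F[0-1] = +77.7277 N (tension)
  F[0-2] = +2155.1956 N (tension)
  F[1-2] = -72.7587 N (compression)
  F[1-3] = +40.5190 N (tension)
  F[2-3] = +266.4798 N (tension)
  F[2-4] = +275.0639 N (tension)
  F[3-4] = -1245.3645 N (compression)
  Rx@0 = -2175.2800 N
  Ry@0 = -75.0880 N
  Ry@4 = +1214.6080 N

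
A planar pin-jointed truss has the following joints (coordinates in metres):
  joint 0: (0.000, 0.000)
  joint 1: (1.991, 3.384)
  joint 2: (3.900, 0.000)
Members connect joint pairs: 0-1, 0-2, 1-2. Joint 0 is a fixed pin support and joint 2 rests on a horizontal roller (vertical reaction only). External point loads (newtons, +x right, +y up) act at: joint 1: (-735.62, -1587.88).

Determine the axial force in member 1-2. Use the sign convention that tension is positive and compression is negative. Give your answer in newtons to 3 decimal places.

N=3 nodes, M=3 members, R=3 reactions → 2N=6, M+R=6
member 0 (0-1): L=3.9263, (cx,cy)=(0.5071,0.8619)
member 1 (0-2): L=3.9000, (cx,cy)=(1.0000,0.0000)
member 2 (1-2): L=3.8853, (cx,cy)=(0.4913,-0.8710)
solve A·x = −loads:
  F[0-1] = -1642.3690 N (compression)
  F[0-2] = +97.2221 N (tension)
  F[1-2] = -197.8728 N (compression)
  Rx@0 = +735.6200 N
  Ry@0 = +1415.5387 N
  Ry@2 = +172.3413 N

-197.873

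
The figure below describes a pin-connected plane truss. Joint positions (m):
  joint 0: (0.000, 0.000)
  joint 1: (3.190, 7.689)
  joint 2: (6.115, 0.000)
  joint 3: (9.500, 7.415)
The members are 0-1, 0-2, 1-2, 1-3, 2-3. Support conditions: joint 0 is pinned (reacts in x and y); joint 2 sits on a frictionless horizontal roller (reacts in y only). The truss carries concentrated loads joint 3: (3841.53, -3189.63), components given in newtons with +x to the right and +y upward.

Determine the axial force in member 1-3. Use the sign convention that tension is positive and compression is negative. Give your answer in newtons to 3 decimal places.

5199.541

N=4 nodes, M=5 members, R=3 reactions → 2N=8, M+R=8
member 0 (0-1): L=8.3245, (cx,cy)=(0.3832,0.9237)
member 1 (0-2): L=6.1150, (cx,cy)=(1.0000,0.0000)
member 2 (1-2): L=8.2266, (cx,cy)=(0.3556,-0.9347)
member 3 (1-3): L=6.3159, (cx,cy)=(0.9991,-0.0434)
member 4 (2-3): L=8.1511, (cx,cy)=(0.4153,0.9097)
solve A·x = −loads:
  F[0-1] = +6954.7606 N (tension)
  F[0-2] = +1176.4134 N (tension)
  F[1-2] = -7114.3006 N (compression)
  F[1-3] = +5199.5405 N (tension)
  F[2-3] = -3258.3103 N (compression)
  Rx@0 = -3841.5300 N
  Ry@0 = -6423.8500 N
  Ry@2 = +9613.4800 N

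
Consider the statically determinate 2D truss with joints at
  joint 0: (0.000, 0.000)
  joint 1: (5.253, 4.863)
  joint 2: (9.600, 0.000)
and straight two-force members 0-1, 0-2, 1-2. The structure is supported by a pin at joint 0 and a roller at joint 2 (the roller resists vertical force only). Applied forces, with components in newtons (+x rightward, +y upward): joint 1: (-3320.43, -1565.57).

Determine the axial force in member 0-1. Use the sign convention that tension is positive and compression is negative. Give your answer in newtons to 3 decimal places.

-3519.461

N=3 nodes, M=3 members, R=3 reactions → 2N=6, M+R=6
member 0 (0-1): L=7.1584, (cx,cy)=(0.7338,0.6793)
member 1 (0-2): L=9.6000, (cx,cy)=(1.0000,0.0000)
member 2 (1-2): L=6.5227, (cx,cy)=(0.6664,-0.7456)
solve A·x = −loads:
  F[0-1] = -3519.4613 N (compression)
  F[0-2] = -737.7698 N (compression)
  F[1-2] = +1107.0224 N (tension)
  Rx@0 = +3320.4300 N
  Ry@0 = +2390.9150 N
  Ry@2 = -825.3450 N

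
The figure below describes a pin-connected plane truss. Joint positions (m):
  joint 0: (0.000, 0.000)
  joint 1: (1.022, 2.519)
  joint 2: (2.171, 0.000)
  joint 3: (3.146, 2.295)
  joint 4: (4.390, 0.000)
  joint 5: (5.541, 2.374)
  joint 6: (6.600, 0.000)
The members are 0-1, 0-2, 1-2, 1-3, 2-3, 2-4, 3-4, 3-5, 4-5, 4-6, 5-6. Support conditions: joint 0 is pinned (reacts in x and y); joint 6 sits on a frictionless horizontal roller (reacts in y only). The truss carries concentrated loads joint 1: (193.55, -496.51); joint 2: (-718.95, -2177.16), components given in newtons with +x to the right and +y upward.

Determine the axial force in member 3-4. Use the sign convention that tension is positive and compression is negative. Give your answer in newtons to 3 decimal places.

-1016.846

N=7 nodes, M=11 members, R=3 reactions → 2N=14, M+R=14
member 0 (0-1): L=2.7184, (cx,cy)=(0.3760,0.9266)
member 1 (0-2): L=2.1710, (cx,cy)=(1.0000,0.0000)
member 2 (1-2): L=2.7687, (cx,cy)=(0.4150,-0.9098)
member 3 (1-3): L=2.1358, (cx,cy)=(0.9945,-0.1049)
member 4 (2-3): L=2.4935, (cx,cy)=(0.3910,0.9204)
member 5 (2-4): L=2.2190, (cx,cy)=(1.0000,0.0000)
member 6 (3-4): L=2.6105, (cx,cy)=(0.4765,-0.8792)
member 7 (3-5): L=2.3963, (cx,cy)=(0.9995,0.0330)
member 8 (4-5): L=2.6383, (cx,cy)=(0.4363,0.8998)
member 9 (4-6): L=2.2100, (cx,cy)=(1.0000,0.0000)
member 10 (5-6): L=2.5995, (cx,cy)=(0.4074,-0.9133)
solve A·x = −loads:
  F[0-1] = -1949.8005 N (compression)
  F[0-2] = +207.6328 N (tension)
  F[1-2] = +1625.7278 N (tension)
  F[1-3] = -1610.1398 N (compression)
  F[2-3] = +758.4195 N (tension)
  F[2-4] = +1304.7076 N (tension)
  F[3-4] = -1016.8459 N (compression)
  F[3-5] = -820.5836 N (compression)
  F[4-5] = +993.4909 N (tension)
  F[4-6] = +386.7130 N (tension)
  F[5-6] = -949.2515 N (compression)
  Rx@0 = +525.4000 N
  Ry@0 = +1806.7609 N
  Ry@6 = +866.9091 N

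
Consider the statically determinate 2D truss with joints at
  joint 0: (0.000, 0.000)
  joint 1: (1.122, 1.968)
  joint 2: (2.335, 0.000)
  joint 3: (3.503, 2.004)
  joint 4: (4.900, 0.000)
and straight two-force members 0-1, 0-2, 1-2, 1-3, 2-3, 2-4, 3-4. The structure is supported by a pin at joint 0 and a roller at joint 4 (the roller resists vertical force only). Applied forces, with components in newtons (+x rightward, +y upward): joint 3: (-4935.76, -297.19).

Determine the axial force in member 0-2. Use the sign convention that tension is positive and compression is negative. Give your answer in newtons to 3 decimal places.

-3736.591

N=5 nodes, M=7 members, R=3 reactions → 2N=10, M+R=10
member 0 (0-1): L=2.2654, (cx,cy)=(0.4953,0.8687)
member 1 (0-2): L=2.3350, (cx,cy)=(1.0000,0.0000)
member 2 (1-2): L=2.3118, (cx,cy)=(0.5247,-0.8513)
member 3 (1-3): L=2.3813, (cx,cy)=(0.9999,0.0151)
member 4 (2-3): L=2.3195, (cx,cy)=(0.5035,0.8640)
member 5 (2-4): L=2.5650, (cx,cy)=(1.0000,0.0000)
member 6 (3-4): L=2.4429, (cx,cy)=(0.5719,-0.8203)
solve A·x = −loads:
  F[0-1] = -2421.1786 N (compression)
  F[0-2] = -3736.5914 N (compression)
  F[1-2] = +2426.8793 N (tension)
  F[1-3] = -2472.8364 N (compression)
  F[2-3] = -2391.2621 N (compression)
  F[2-4] = -1259.0878 N (compression)
  F[3-4] = +2201.7113 N (tension)
  Rx@0 = +4935.7600 N
  Ry@0 = +2103.3546 N
  Ry@4 = -1806.1646 N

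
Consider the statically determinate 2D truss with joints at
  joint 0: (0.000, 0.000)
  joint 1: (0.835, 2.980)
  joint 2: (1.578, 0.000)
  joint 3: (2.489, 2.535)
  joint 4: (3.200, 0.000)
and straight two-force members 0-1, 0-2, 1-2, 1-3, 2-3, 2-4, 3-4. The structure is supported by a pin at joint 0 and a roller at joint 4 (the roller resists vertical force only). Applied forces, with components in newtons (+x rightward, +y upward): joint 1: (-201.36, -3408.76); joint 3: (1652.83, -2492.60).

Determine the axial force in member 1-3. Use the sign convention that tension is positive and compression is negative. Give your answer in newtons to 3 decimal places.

N=5 nodes, M=7 members, R=3 reactions → 2N=10, M+R=10
member 0 (0-1): L=3.0948, (cx,cy)=(0.2698,0.9629)
member 1 (0-2): L=1.5780, (cx,cy)=(1.0000,0.0000)
member 2 (1-2): L=3.0712, (cx,cy)=(0.2419,-0.9703)
member 3 (1-3): L=1.7128, (cx,cy)=(0.9657,-0.2598)
member 4 (2-3): L=2.6937, (cx,cy)=(0.3382,0.9411)
member 5 (2-4): L=1.6220, (cx,cy)=(1.0000,0.0000)
member 6 (3-4): L=2.6328, (cx,cy)=(0.2701,-0.9628)
solve A·x = −loads:
  F[0-1] = -2026.4293 N (compression)
  F[0-2] = +1998.2203 N (tension)
  F[1-2] = -1507.4533 N (compression)
  F[1-3] = +19.9831 N (tension)
  F[2-3] = +1554.2574 N (tension)
  F[2-4] = +1107.8932 N (tension)
  F[3-4] = -4102.5099 N (compression)
  Rx@0 = -1451.4700 N
  Ry@0 = +1951.2765 N
  Ry@4 = +3950.0835 N

19.983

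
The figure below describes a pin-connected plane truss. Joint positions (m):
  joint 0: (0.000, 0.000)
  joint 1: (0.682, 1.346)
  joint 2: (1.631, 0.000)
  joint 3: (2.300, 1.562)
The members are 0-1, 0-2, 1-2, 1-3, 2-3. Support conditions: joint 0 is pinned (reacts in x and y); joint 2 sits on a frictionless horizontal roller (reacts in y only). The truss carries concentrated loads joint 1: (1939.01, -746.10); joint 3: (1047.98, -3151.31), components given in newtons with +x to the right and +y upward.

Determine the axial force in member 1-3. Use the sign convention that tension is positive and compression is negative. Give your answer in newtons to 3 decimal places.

N=4 nodes, M=5 members, R=3 reactions → 2N=8, M+R=8
member 0 (0-1): L=1.5089, (cx,cy)=(0.4520,0.8920)
member 1 (0-2): L=1.6310, (cx,cy)=(1.0000,0.0000)
member 2 (1-2): L=1.6469, (cx,cy)=(0.5762,-0.8173)
member 3 (1-3): L=1.6324, (cx,cy)=(0.9912,0.1323)
member 4 (2-3): L=1.6992, (cx,cy)=(0.3937,0.9192)
solve A·x = −loads:
  F[0-1] = +3881.3902 N (tension)
  F[0-2] = +1232.6837 N (tension)
  F[1-2] = -4733.8479 N (compression)
  F[1-3] = +2565.6433 N (tension)
  F[2-3] = -3797.5074 N (compression)
  Rx@0 = -2986.9900 N
  Ry@0 = -3462.3113 N
  Ry@2 = +7359.7213 N

2565.643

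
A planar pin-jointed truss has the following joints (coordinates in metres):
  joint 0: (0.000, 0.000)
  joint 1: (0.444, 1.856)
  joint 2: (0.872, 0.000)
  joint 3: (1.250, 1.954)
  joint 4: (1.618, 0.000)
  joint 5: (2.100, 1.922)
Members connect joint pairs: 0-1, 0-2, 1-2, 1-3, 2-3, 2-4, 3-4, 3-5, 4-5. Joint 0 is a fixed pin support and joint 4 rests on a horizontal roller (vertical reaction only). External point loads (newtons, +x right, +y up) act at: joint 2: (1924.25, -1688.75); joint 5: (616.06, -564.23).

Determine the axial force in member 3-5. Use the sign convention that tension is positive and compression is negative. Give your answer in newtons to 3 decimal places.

N=6 nodes, M=9 members, R=3 reactions → 2N=12, M+R=12
member 0 (0-1): L=1.9084, (cx,cy)=(0.2327,0.9726)
member 1 (0-2): L=0.8720, (cx,cy)=(1.0000,0.0000)
member 2 (1-2): L=1.9047, (cx,cy)=(0.2247,-0.9744)
member 3 (1-3): L=0.8119, (cx,cy)=(0.9927,0.1207)
member 4 (2-3): L=1.9902, (cx,cy)=(0.1899,0.9818)
member 5 (2-4): L=0.7460, (cx,cy)=(1.0000,0.0000)
member 6 (3-4): L=1.9884, (cx,cy)=(0.1851,-0.9827)
member 7 (3-5): L=0.8506, (cx,cy)=(0.9993,-0.0376)
member 8 (4-5): L=1.9815, (cx,cy)=(0.2432,0.9700)
solve A·x = −loads:
  F[0-1] = +124.6942 N (tension)
  F[0-2] = +2511.2987 N (tension)
  F[1-2] = -117.5395 N (compression)
  F[1-3] = +55.8313 N (tension)
  F[2-3] = +1836.7155 N (tension)
  F[2-4] = +211.7929 N (tension)
  F[3-4] = -1870.5921 N (compression)
  F[3-5] = +751.0042 N (tension)
  F[4-5] = -552.5740 N (compression)
  Rx@0 = -2540.3100 N
  Ry@0 = -121.2724 N
  Ry@4 = +2374.2524 N

751.004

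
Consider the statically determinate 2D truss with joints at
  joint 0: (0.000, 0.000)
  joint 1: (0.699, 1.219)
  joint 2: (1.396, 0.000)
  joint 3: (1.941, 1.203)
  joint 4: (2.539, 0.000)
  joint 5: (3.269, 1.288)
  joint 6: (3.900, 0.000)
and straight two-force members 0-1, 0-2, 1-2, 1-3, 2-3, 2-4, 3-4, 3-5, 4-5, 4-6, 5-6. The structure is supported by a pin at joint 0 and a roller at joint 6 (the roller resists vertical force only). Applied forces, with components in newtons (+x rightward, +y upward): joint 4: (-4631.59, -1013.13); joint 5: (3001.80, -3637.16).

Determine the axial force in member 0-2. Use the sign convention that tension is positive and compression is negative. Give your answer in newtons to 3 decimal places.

-1658.079

N=7 nodes, M=11 members, R=3 reactions → 2N=14, M+R=14
member 0 (0-1): L=1.4052, (cx,cy)=(0.4974,0.8675)
member 1 (0-2): L=1.3960, (cx,cy)=(1.0000,0.0000)
member 2 (1-2): L=1.4042, (cx,cy)=(0.4964,-0.8681)
member 3 (1-3): L=1.2421, (cx,cy)=(0.9999,-0.0129)
member 4 (2-3): L=1.3207, (cx,cy)=(0.4127,0.9109)
member 5 (2-4): L=1.1430, (cx,cy)=(1.0000,0.0000)
member 6 (3-4): L=1.3434, (cx,cy)=(0.4451,-0.8955)
member 7 (3-5): L=1.3307, (cx,cy)=(0.9980,0.0639)
member 8 (4-5): L=1.4805, (cx,cy)=(0.4931,0.8700)
member 9 (4-6): L=1.3610, (cx,cy)=(1.0000,0.0000)
member 10 (5-6): L=1.4343, (cx,cy)=(0.4399,-0.8980)
solve A·x = −loads:
  F[0-1] = +56.8687 N (tension)
  F[0-2] = -1658.0788 N (compression)
  F[1-2] = -57.6731 N (compression)
  F[1-3] = +56.9207 N (tension)
  F[2-3] = +54.9649 N (tension)
  F[2-4] = -1709.3879 N (compression)
  F[3-4] = -47.8796 N (compression)
  F[3-5] = +101.1169 N (tension)
  F[4-5] = +1213.8213 N (tension)
  F[4-6] = +2302.3776 N (tension)
  F[5-6] = -5233.2976 N (compression)
  Rx@0 = +1629.7900 N
  Ry@0 = -49.3335 N
  Ry@6 = +4699.6235 N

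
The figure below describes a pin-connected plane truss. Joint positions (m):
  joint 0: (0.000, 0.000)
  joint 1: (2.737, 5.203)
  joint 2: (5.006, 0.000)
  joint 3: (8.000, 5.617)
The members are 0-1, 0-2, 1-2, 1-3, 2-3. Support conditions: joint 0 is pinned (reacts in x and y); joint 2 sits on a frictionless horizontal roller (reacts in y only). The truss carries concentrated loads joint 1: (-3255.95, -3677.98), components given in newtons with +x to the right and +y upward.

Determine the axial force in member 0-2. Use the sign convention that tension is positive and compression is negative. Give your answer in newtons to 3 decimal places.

N=4 nodes, M=5 members, R=3 reactions → 2N=8, M+R=8
member 0 (0-1): L=5.8790, (cx,cy)=(0.4656,0.8850)
member 1 (0-2): L=5.0060, (cx,cy)=(1.0000,0.0000)
member 2 (1-2): L=5.6762, (cx,cy)=(0.3997,-0.9166)
member 3 (1-3): L=5.2793, (cx,cy)=(0.9969,0.0784)
member 4 (2-3): L=6.3651, (cx,cy)=(0.4704,0.8825)
solve A·x = −loads:
  F[0-1] = -5707.3964 N (compression)
  F[0-2] = -598.8309 N (compression)
  F[1-2] = +1498.0612 N (tension)
  F[1-3] = +0.0000 N (tension)
  F[2-3] = -0.0000 N (compression)
  Rx@0 = +3255.9500 N
  Ry@0 = +5051.1475 N
  Ry@2 = -1373.1675 N

-598.831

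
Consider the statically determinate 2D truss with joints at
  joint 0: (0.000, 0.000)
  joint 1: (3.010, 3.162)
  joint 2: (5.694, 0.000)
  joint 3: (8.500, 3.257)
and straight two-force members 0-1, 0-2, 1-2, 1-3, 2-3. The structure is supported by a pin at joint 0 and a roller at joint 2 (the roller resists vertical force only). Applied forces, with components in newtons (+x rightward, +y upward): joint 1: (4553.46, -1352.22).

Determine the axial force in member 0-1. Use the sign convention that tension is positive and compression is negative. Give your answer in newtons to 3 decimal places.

N=4 nodes, M=5 members, R=3 reactions → 2N=8, M+R=8
member 0 (0-1): L=4.3656, (cx,cy)=(0.6895,0.7243)
member 1 (0-2): L=5.6940, (cx,cy)=(1.0000,0.0000)
member 2 (1-2): L=4.1475, (cx,cy)=(0.6471,-0.7624)
member 3 (1-3): L=5.4908, (cx,cy)=(0.9999,0.0173)
member 4 (2-3): L=4.2990, (cx,cy)=(0.6527,0.7576)
solve A·x = −loads:
  F[0-1] = +2611.1138 N (tension)
  F[0-2] = +2753.1399 N (tension)
  F[1-2] = -4254.3823 N (compression)
  F[1-3] = -0.0000 N (compression)
  F[2-3] = +0.0000 N (tension)
  Rx@0 = -4553.4600 N
  Ry@0 = -1891.2332 N
  Ry@2 = +3243.4532 N

2611.114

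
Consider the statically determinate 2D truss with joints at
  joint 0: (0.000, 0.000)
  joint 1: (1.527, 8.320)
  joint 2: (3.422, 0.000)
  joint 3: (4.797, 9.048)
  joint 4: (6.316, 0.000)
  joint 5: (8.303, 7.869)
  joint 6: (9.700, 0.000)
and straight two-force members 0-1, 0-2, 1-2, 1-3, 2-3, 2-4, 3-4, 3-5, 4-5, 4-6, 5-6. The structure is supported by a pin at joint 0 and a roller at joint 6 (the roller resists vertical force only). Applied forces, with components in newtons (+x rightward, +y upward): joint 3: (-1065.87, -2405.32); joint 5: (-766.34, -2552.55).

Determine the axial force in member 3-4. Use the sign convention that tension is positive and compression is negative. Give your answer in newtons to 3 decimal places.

1081.090

N=7 nodes, M=11 members, R=3 reactions → 2N=14, M+R=14
member 0 (0-1): L=8.4590, (cx,cy)=(0.1805,0.9836)
member 1 (0-2): L=3.4220, (cx,cy)=(1.0000,0.0000)
member 2 (1-2): L=8.5331, (cx,cy)=(0.2221,-0.9750)
member 3 (1-3): L=3.3501, (cx,cy)=(0.9761,0.2173)
member 4 (2-3): L=9.1519, (cx,cy)=(0.1502,0.9886)
member 5 (2-4): L=2.8940, (cx,cy)=(1.0000,0.0000)
member 6 (3-4): L=9.1746, (cx,cy)=(0.1656,-0.9862)
member 7 (3-5): L=3.6989, (cx,cy)=(0.9478,-0.3187)
member 8 (4-5): L=8.1160, (cx,cy)=(0.2448,0.9696)
member 9 (4-6): L=3.3840, (cx,cy)=(1.0000,0.0000)
member 10 (5-6): L=7.9920, (cx,cy)=(0.1748,-0.9846)
solve A·x = −loads:
  F[0-1] = -3252.7695 N (compression)
  F[0-2] = -1245.0250 N (compression)
  F[1-2] = +2995.3111 N (tension)
  F[1-3] = -1283.0357 N (compression)
  F[2-3] = -2954.0464 N (compression)
  F[2-4] = -136.0126 N (compression)
  F[3-4] = +1081.0902 N (tension)
  F[3-5] = -853.8540 N (compression)
  F[4-5] = -1099.6348 N (compression)
  F[4-6] = +312.1970 N (tension)
  F[5-6] = -1786.0358 N (compression)
  Rx@0 = +1832.2100 N
  Ry@0 = +3199.3317 N
  Ry@6 = +1758.5383 N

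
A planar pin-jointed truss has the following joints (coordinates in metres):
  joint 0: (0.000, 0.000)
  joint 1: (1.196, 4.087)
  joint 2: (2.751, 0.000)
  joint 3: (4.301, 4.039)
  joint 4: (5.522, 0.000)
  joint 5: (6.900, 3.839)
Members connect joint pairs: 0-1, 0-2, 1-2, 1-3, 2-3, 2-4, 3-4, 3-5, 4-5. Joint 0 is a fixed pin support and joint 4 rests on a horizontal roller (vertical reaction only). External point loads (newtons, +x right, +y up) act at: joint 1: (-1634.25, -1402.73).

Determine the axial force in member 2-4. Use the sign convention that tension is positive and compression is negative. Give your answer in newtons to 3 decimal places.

N=6 nodes, M=9 members, R=3 reactions → 2N=12, M+R=12
member 0 (0-1): L=4.2584, (cx,cy)=(0.2809,0.9597)
member 1 (0-2): L=2.7510, (cx,cy)=(1.0000,0.0000)
member 2 (1-2): L=4.3728, (cx,cy)=(0.3556,-0.9346)
member 3 (1-3): L=3.1054, (cx,cy)=(0.9999,-0.0155)
member 4 (2-3): L=4.3262, (cx,cy)=(0.3583,0.9336)
member 5 (2-4): L=2.7710, (cx,cy)=(1.0000,0.0000)
member 6 (3-4): L=4.2195, (cx,cy)=(0.2894,-0.9572)
member 7 (3-5): L=2.6067, (cx,cy)=(0.9971,-0.0767)
member 8 (4-5): L=4.0788, (cx,cy)=(0.3378,0.9412)
solve A·x = −loads:
  F[0-1] = -2405.2867 N (compression)
  F[0-2] = -958.7095 N (compression)
  F[1-2] = +958.8692 N (tension)
  F[1-3] = +617.8042 N (tension)
  F[2-3] = -959.9196 N (compression)
  F[2-4] = -273.8085 N (compression)
  F[3-4] = +946.2252 N (tension)
  F[3-5] = +0.0000 N (tension)
  F[4-5] = -0.0000 N (compression)
  Rx@0 = +1634.2500 N
  Ry@0 = +2308.4733 N
  Ry@4 = -905.7433 N

-273.809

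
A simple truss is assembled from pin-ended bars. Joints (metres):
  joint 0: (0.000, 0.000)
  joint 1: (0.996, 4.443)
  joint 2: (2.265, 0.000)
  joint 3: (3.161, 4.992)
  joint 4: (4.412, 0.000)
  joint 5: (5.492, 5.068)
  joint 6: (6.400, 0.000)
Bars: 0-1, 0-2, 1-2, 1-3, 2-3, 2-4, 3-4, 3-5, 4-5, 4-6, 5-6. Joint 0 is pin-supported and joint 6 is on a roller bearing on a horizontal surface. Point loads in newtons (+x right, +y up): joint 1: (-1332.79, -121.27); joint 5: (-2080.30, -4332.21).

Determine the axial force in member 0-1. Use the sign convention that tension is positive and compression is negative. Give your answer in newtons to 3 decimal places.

N=7 nodes, M=11 members, R=3 reactions → 2N=14, M+R=14
member 0 (0-1): L=4.5533, (cx,cy)=(0.2187,0.9758)
member 1 (0-2): L=2.2650, (cx,cy)=(1.0000,0.0000)
member 2 (1-2): L=4.6207, (cx,cy)=(0.2746,-0.9615)
member 3 (1-3): L=2.2335, (cx,cy)=(0.9693,0.2458)
member 4 (2-3): L=5.0718, (cx,cy)=(0.1767,0.9843)
member 5 (2-4): L=2.1470, (cx,cy)=(1.0000,0.0000)
member 6 (3-4): L=5.1464, (cx,cy)=(0.2431,-0.9700)
member 7 (3-5): L=2.3322, (cx,cy)=(0.9995,0.0326)
member 8 (4-5): L=5.1818, (cx,cy)=(0.2084,0.9780)
member 9 (4-6): L=1.9880, (cx,cy)=(1.0000,0.0000)
member 10 (5-6): L=5.1487, (cx,cy)=(0.1764,-0.9843)
solve A·x = −loads:
  F[0-1] = -3371.2592 N (compression)
  F[0-2] = -2675.6476 N (compression)
  F[1-2] = +3218.9139 N (tension)
  F[1-3] = -297.8169 N (compression)
  F[2-3] = -3144.6024 N (compression)
  F[2-4] = -1236.0817 N (compression)
  F[3-4] = +3211.7000 N (tension)
  F[3-5] = -1625.7953 N (compression)
  F[4-5] = -3185.3184 N (compression)
  F[4-6] = +208.5220 N (tension)
  F[5-6] = -1182.3972 N (compression)
  Rx@0 = +3413.0900 N
  Ry@0 = +3289.6150 N
  Ry@6 = +1163.8650 N

-3371.259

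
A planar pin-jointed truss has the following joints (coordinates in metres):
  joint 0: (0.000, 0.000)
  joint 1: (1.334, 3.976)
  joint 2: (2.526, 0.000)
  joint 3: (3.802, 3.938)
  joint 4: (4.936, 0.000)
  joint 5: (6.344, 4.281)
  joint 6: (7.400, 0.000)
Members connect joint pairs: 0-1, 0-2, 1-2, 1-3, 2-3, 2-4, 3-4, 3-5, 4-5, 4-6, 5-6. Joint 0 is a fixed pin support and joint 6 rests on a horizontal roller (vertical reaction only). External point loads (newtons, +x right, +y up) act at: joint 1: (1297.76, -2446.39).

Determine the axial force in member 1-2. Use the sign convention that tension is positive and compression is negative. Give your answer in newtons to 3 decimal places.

N=7 nodes, M=11 members, R=3 reactions → 2N=14, M+R=14
member 0 (0-1): L=4.1938, (cx,cy)=(0.3181,0.9481)
member 1 (0-2): L=2.5260, (cx,cy)=(1.0000,0.0000)
member 2 (1-2): L=4.1508, (cx,cy)=(0.2872,-0.9579)
member 3 (1-3): L=2.4683, (cx,cy)=(0.9999,-0.0154)
member 4 (2-3): L=4.1396, (cx,cy)=(0.3082,0.9513)
member 5 (2-4): L=2.4100, (cx,cy)=(1.0000,0.0000)
member 6 (3-4): L=4.0980, (cx,cy)=(0.2767,-0.9610)
member 7 (3-5): L=2.5650, (cx,cy)=(0.9910,0.1337)
member 8 (4-5): L=4.5066, (cx,cy)=(0.3124,0.9499)
member 9 (4-6): L=2.4640, (cx,cy)=(1.0000,0.0000)
member 10 (5-6): L=4.4093, (cx,cy)=(0.2395,-0.9709)
solve A·x = −loads:
  F[0-1] = -1379.7582 N (compression)
  F[0-2] = +1736.6432 N (tension)
  F[1-2] = -1165.8148 N (compression)
  F[1-3] = -1402.0211 N (compression)
  F[2-3] = +1173.8690 N (tension)
  F[2-4] = +1040.0160 N (tension)
  F[3-4] = -1280.8178 N (compression)
  F[3-5] = -691.8028 N (compression)
  F[4-5] = +1295.6633 N (tension)
  F[4-6] = +280.7846 N (tension)
  F[5-6] = -1172.4137 N (compression)
  Rx@0 = -1297.7600 N
  Ry@0 = +1308.0957 N
  Ry@6 = +1138.2943 N

-1165.815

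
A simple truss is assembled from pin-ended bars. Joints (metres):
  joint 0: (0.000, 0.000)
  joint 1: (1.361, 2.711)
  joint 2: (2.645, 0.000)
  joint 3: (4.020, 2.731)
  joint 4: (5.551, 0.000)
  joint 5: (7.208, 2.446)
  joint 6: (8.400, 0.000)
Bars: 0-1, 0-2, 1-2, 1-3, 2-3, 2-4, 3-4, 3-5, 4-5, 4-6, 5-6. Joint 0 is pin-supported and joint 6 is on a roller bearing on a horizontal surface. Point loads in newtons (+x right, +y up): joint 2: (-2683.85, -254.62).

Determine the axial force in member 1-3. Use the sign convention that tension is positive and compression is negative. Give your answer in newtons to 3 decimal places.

-169.599

N=7 nodes, M=11 members, R=3 reactions → 2N=14, M+R=14
member 0 (0-1): L=3.0335, (cx,cy)=(0.4487,0.8937)
member 1 (0-2): L=2.6450, (cx,cy)=(1.0000,0.0000)
member 2 (1-2): L=2.9997, (cx,cy)=(0.4280,-0.9038)
member 3 (1-3): L=2.6591, (cx,cy)=(1.0000,0.0075)
member 4 (2-3): L=3.0576, (cx,cy)=(0.4497,0.8932)
member 5 (2-4): L=2.9060, (cx,cy)=(1.0000,0.0000)
member 6 (3-4): L=3.1309, (cx,cy)=(0.4890,-0.8723)
member 7 (3-5): L=3.2007, (cx,cy)=(0.9960,-0.0890)
member 8 (4-5): L=2.9544, (cx,cy)=(0.5609,0.8279)
member 9 (4-6): L=2.8490, (cx,cy)=(1.0000,0.0000)
member 10 (5-6): L=2.7210, (cx,cy)=(0.4381,-0.8989)
solve A·x = −loads:
  F[0-1] = -195.1940 N (compression)
  F[0-2] = -2596.2736 N (compression)
  F[1-2] = +191.6103 N (tension)
  F[1-3] = -169.5987 N (compression)
  F[2-3] = +91.1916 N (tension)
  F[2-4] = +128.5853 N (tension)
  F[3-4] = -82.8898 N (compression)
  F[3-5] = -88.4032 N (compression)
  F[4-5] = +87.3320 N (tension)
  F[4-6] = +39.0714 N (tension)
  F[5-6] = -89.1886 N (compression)
  Rx@0 = +2683.8500 N
  Ry@0 = +174.4450 N
  Ry@6 = +80.1750 N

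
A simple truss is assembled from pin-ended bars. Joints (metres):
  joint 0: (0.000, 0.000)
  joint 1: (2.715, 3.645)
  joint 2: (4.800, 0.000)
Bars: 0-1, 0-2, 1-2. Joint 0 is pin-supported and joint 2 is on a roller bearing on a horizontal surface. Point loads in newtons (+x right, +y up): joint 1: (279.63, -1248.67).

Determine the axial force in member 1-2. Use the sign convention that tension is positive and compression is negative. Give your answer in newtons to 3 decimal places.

N=3 nodes, M=3 members, R=3 reactions → 2N=6, M+R=6
member 0 (0-1): L=4.5450, (cx,cy)=(0.5974,0.8020)
member 1 (0-2): L=4.8000, (cx,cy)=(1.0000,0.0000)
member 2 (1-2): L=4.1992, (cx,cy)=(0.4965,-0.8680)
solve A·x = −loads:
  F[0-1] = -411.5423 N (compression)
  F[0-2] = +525.4675 N (tension)
  F[1-2] = -1058.2931 N (compression)
  Rx@0 = -279.6300 N
  Ry@0 = +330.0470 N
  Ry@2 = +918.6230 N

-1058.293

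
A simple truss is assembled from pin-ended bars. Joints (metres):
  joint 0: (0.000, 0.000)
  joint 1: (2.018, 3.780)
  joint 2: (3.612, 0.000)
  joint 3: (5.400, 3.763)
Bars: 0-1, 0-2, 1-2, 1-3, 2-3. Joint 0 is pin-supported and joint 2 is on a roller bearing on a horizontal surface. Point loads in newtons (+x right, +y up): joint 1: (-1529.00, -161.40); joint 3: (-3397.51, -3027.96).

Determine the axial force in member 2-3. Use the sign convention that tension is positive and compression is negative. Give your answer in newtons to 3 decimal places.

-3363.266

N=4 nodes, M=5 members, R=3 reactions → 2N=8, M+R=8
member 0 (0-1): L=4.2849, (cx,cy)=(0.4710,0.8822)
member 1 (0-2): L=3.6120, (cx,cy)=(1.0000,0.0000)
member 2 (1-2): L=4.1023, (cx,cy)=(0.3886,-0.9214)
member 3 (1-3): L=3.3820, (cx,cy)=(1.0000,-0.0050)
member 4 (2-3): L=4.1662, (cx,cy)=(0.4292,0.9032)
solve A·x = −loads:
  F[0-1] = -4207.8533 N (compression)
  F[0-2] = -2944.8148 N (compression)
  F[1-2] = +3864.0384 N (tension)
  F[1-3] = -1954.1238 N (compression)
  F[2-3] = -3363.2659 N (compression)
  Rx@0 = +4926.5100 N
  Ry@0 = +3711.9959 N
  Ry@2 = -522.6359 N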